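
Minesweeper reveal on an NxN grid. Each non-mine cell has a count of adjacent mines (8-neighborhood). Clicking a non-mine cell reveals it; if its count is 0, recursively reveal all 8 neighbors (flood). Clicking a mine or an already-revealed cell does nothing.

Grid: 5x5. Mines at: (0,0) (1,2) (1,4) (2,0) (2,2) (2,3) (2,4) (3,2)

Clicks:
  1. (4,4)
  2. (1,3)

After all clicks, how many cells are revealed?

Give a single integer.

Answer: 5

Derivation:
Click 1 (4,4) count=0: revealed 4 new [(3,3) (3,4) (4,3) (4,4)] -> total=4
Click 2 (1,3) count=5: revealed 1 new [(1,3)] -> total=5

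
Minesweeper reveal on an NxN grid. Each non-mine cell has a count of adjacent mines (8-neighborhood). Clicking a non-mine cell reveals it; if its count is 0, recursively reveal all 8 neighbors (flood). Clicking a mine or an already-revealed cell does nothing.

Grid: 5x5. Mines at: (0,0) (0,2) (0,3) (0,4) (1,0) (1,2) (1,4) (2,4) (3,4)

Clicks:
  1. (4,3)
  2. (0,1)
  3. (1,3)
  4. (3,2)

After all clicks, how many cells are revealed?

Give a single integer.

Answer: 14

Derivation:
Click 1 (4,3) count=1: revealed 1 new [(4,3)] -> total=1
Click 2 (0,1) count=4: revealed 1 new [(0,1)] -> total=2
Click 3 (1,3) count=6: revealed 1 new [(1,3)] -> total=3
Click 4 (3,2) count=0: revealed 11 new [(2,0) (2,1) (2,2) (2,3) (3,0) (3,1) (3,2) (3,3) (4,0) (4,1) (4,2)] -> total=14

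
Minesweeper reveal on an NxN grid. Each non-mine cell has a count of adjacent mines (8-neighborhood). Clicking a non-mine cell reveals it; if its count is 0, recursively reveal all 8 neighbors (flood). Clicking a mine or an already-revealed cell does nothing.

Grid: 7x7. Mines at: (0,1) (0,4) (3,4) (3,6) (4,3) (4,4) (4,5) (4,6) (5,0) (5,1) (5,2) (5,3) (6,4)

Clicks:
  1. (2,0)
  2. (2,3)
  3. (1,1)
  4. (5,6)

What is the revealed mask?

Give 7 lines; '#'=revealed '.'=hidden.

Click 1 (2,0) count=0: revealed 15 new [(1,0) (1,1) (1,2) (1,3) (2,0) (2,1) (2,2) (2,3) (3,0) (3,1) (3,2) (3,3) (4,0) (4,1) (4,2)] -> total=15
Click 2 (2,3) count=1: revealed 0 new [(none)] -> total=15
Click 3 (1,1) count=1: revealed 0 new [(none)] -> total=15
Click 4 (5,6) count=2: revealed 1 new [(5,6)] -> total=16

Answer: .......
####...
####...
####...
###....
......#
.......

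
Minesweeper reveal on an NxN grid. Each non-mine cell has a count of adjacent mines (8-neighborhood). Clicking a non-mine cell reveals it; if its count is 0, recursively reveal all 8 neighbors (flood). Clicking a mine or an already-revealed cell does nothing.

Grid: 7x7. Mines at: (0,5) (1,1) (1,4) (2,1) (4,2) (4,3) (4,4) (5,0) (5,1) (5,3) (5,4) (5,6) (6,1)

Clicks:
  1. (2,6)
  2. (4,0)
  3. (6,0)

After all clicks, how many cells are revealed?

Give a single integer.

Click 1 (2,6) count=0: revealed 8 new [(1,5) (1,6) (2,5) (2,6) (3,5) (3,6) (4,5) (4,6)] -> total=8
Click 2 (4,0) count=2: revealed 1 new [(4,0)] -> total=9
Click 3 (6,0) count=3: revealed 1 new [(6,0)] -> total=10

Answer: 10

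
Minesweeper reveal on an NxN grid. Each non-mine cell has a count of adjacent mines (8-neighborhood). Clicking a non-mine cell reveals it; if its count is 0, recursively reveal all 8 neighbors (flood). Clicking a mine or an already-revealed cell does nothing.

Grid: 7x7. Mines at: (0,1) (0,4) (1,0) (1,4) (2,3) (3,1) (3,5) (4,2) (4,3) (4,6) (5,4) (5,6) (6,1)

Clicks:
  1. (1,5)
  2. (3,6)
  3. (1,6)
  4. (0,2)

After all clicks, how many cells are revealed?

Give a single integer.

Click 1 (1,5) count=2: revealed 1 new [(1,5)] -> total=1
Click 2 (3,6) count=2: revealed 1 new [(3,6)] -> total=2
Click 3 (1,6) count=0: revealed 5 new [(0,5) (0,6) (1,6) (2,5) (2,6)] -> total=7
Click 4 (0,2) count=1: revealed 1 new [(0,2)] -> total=8

Answer: 8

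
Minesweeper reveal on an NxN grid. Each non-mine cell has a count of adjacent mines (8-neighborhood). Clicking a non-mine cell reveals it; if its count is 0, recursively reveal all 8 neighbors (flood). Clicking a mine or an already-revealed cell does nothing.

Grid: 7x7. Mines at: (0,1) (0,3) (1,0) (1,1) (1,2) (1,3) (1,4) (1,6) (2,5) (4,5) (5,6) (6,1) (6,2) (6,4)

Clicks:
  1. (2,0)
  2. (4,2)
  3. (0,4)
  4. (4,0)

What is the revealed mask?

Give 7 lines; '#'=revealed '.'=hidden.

Click 1 (2,0) count=2: revealed 1 new [(2,0)] -> total=1
Click 2 (4,2) count=0: revealed 19 new [(2,1) (2,2) (2,3) (2,4) (3,0) (3,1) (3,2) (3,3) (3,4) (4,0) (4,1) (4,2) (4,3) (4,4) (5,0) (5,1) (5,2) (5,3) (5,4)] -> total=20
Click 3 (0,4) count=3: revealed 1 new [(0,4)] -> total=21
Click 4 (4,0) count=0: revealed 0 new [(none)] -> total=21

Answer: ....#..
.......
#####..
#####..
#####..
#####..
.......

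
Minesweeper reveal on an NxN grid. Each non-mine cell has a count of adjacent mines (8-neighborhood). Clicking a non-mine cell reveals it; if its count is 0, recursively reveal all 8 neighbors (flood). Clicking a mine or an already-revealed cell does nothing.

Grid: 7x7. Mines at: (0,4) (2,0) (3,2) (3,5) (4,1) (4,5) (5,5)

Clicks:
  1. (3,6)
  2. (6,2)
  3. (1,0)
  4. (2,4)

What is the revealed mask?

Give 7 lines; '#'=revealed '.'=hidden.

Answer: .......
#......
....#..
......#
..###..
#####..
#####..

Derivation:
Click 1 (3,6) count=2: revealed 1 new [(3,6)] -> total=1
Click 2 (6,2) count=0: revealed 13 new [(4,2) (4,3) (4,4) (5,0) (5,1) (5,2) (5,3) (5,4) (6,0) (6,1) (6,2) (6,3) (6,4)] -> total=14
Click 3 (1,0) count=1: revealed 1 new [(1,0)] -> total=15
Click 4 (2,4) count=1: revealed 1 new [(2,4)] -> total=16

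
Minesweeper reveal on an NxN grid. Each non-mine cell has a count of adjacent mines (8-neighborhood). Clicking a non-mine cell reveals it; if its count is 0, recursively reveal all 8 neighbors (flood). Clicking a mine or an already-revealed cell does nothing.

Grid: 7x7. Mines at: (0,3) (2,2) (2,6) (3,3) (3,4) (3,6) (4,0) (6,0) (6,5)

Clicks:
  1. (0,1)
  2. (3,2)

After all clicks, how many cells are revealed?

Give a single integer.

Answer: 11

Derivation:
Click 1 (0,1) count=0: revealed 10 new [(0,0) (0,1) (0,2) (1,0) (1,1) (1,2) (2,0) (2,1) (3,0) (3,1)] -> total=10
Click 2 (3,2) count=2: revealed 1 new [(3,2)] -> total=11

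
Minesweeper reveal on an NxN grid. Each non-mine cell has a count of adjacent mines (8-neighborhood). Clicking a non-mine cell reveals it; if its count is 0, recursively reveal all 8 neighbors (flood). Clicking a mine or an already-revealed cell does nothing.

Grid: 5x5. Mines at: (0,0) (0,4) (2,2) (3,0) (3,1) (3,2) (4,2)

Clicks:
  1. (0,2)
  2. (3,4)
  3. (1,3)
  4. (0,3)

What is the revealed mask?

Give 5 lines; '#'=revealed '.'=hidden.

Answer: .###.
.####
...##
...##
...##

Derivation:
Click 1 (0,2) count=0: revealed 6 new [(0,1) (0,2) (0,3) (1,1) (1,2) (1,3)] -> total=6
Click 2 (3,4) count=0: revealed 7 new [(1,4) (2,3) (2,4) (3,3) (3,4) (4,3) (4,4)] -> total=13
Click 3 (1,3) count=2: revealed 0 new [(none)] -> total=13
Click 4 (0,3) count=1: revealed 0 new [(none)] -> total=13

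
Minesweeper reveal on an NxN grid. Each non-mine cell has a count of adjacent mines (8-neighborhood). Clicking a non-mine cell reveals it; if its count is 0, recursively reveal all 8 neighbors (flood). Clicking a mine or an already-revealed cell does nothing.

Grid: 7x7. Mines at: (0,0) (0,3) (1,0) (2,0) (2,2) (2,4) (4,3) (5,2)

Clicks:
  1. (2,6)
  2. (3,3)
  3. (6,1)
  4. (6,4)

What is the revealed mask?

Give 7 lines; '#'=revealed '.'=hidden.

Answer: ....###
....###
.....##
...####
....###
...####
.#.####

Derivation:
Click 1 (2,6) count=0: revealed 22 new [(0,4) (0,5) (0,6) (1,4) (1,5) (1,6) (2,5) (2,6) (3,4) (3,5) (3,6) (4,4) (4,5) (4,6) (5,3) (5,4) (5,5) (5,6) (6,3) (6,4) (6,5) (6,6)] -> total=22
Click 2 (3,3) count=3: revealed 1 new [(3,3)] -> total=23
Click 3 (6,1) count=1: revealed 1 new [(6,1)] -> total=24
Click 4 (6,4) count=0: revealed 0 new [(none)] -> total=24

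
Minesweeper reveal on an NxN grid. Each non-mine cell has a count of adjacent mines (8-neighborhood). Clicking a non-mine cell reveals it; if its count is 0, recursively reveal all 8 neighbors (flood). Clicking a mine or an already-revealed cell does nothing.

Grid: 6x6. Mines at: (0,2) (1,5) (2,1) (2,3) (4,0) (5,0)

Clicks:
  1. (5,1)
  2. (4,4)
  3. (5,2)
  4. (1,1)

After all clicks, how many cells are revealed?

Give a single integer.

Click 1 (5,1) count=2: revealed 1 new [(5,1)] -> total=1
Click 2 (4,4) count=0: revealed 16 new [(2,4) (2,5) (3,1) (3,2) (3,3) (3,4) (3,5) (4,1) (4,2) (4,3) (4,4) (4,5) (5,2) (5,3) (5,4) (5,5)] -> total=17
Click 3 (5,2) count=0: revealed 0 new [(none)] -> total=17
Click 4 (1,1) count=2: revealed 1 new [(1,1)] -> total=18

Answer: 18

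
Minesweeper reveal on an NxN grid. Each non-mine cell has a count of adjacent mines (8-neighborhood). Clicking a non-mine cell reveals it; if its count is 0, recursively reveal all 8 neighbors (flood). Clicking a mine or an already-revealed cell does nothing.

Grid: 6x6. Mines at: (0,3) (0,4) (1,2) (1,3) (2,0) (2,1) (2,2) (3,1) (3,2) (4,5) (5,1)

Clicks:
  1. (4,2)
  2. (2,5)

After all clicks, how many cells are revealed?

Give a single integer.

Click 1 (4,2) count=3: revealed 1 new [(4,2)] -> total=1
Click 2 (2,5) count=0: revealed 6 new [(1,4) (1,5) (2,4) (2,5) (3,4) (3,5)] -> total=7

Answer: 7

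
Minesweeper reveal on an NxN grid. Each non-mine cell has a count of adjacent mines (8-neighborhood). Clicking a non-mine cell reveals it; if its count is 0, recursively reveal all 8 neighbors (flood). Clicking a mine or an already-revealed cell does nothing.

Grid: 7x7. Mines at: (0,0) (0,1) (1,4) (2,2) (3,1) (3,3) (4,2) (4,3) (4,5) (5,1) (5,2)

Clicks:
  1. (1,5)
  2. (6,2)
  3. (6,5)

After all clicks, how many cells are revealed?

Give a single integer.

Click 1 (1,5) count=1: revealed 1 new [(1,5)] -> total=1
Click 2 (6,2) count=2: revealed 1 new [(6,2)] -> total=2
Click 3 (6,5) count=0: revealed 8 new [(5,3) (5,4) (5,5) (5,6) (6,3) (6,4) (6,5) (6,6)] -> total=10

Answer: 10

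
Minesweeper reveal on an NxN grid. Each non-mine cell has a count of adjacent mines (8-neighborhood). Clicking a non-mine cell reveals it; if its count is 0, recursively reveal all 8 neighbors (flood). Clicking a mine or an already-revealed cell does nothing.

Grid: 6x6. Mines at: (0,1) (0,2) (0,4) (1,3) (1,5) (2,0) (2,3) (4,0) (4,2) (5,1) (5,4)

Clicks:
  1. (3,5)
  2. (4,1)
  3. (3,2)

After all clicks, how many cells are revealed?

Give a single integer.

Answer: 8

Derivation:
Click 1 (3,5) count=0: revealed 6 new [(2,4) (2,5) (3,4) (3,5) (4,4) (4,5)] -> total=6
Click 2 (4,1) count=3: revealed 1 new [(4,1)] -> total=7
Click 3 (3,2) count=2: revealed 1 new [(3,2)] -> total=8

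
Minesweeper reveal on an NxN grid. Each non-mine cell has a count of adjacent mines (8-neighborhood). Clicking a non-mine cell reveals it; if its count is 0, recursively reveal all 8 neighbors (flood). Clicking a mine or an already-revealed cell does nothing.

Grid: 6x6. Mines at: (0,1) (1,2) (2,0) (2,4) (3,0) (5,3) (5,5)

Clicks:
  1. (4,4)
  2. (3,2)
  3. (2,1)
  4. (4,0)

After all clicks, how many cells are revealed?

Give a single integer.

Answer: 11

Derivation:
Click 1 (4,4) count=2: revealed 1 new [(4,4)] -> total=1
Click 2 (3,2) count=0: revealed 9 new [(2,1) (2,2) (2,3) (3,1) (3,2) (3,3) (4,1) (4,2) (4,3)] -> total=10
Click 3 (2,1) count=3: revealed 0 new [(none)] -> total=10
Click 4 (4,0) count=1: revealed 1 new [(4,0)] -> total=11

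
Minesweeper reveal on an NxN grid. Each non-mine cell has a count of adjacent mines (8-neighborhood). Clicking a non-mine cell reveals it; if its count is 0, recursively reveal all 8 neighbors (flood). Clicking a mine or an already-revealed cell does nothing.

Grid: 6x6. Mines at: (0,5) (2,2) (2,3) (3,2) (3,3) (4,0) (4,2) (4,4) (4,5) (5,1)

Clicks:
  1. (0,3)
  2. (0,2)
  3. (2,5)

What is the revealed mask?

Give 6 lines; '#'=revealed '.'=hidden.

Click 1 (0,3) count=0: revealed 14 new [(0,0) (0,1) (0,2) (0,3) (0,4) (1,0) (1,1) (1,2) (1,3) (1,4) (2,0) (2,1) (3,0) (3,1)] -> total=14
Click 2 (0,2) count=0: revealed 0 new [(none)] -> total=14
Click 3 (2,5) count=0: revealed 5 new [(1,5) (2,4) (2,5) (3,4) (3,5)] -> total=19

Answer: #####.
######
##..##
##..##
......
......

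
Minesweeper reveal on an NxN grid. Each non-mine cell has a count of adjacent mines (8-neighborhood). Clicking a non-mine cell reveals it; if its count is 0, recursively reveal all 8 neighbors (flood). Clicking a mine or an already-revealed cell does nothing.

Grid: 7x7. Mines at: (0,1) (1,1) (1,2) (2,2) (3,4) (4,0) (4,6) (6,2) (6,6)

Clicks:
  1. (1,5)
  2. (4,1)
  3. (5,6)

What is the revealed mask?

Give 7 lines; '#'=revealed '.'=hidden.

Click 1 (1,5) count=0: revealed 14 new [(0,3) (0,4) (0,5) (0,6) (1,3) (1,4) (1,5) (1,6) (2,3) (2,4) (2,5) (2,6) (3,5) (3,6)] -> total=14
Click 2 (4,1) count=1: revealed 1 new [(4,1)] -> total=15
Click 3 (5,6) count=2: revealed 1 new [(5,6)] -> total=16

Answer: ...####
...####
...####
.....##
.#.....
......#
.......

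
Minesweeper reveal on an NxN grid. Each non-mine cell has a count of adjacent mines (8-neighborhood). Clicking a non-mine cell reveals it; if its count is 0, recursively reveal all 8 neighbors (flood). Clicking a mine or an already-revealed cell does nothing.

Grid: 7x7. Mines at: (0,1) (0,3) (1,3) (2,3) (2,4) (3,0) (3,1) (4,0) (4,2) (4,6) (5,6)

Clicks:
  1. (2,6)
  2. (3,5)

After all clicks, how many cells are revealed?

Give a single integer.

Answer: 10

Derivation:
Click 1 (2,6) count=0: revealed 10 new [(0,4) (0,5) (0,6) (1,4) (1,5) (1,6) (2,5) (2,6) (3,5) (3,6)] -> total=10
Click 2 (3,5) count=2: revealed 0 new [(none)] -> total=10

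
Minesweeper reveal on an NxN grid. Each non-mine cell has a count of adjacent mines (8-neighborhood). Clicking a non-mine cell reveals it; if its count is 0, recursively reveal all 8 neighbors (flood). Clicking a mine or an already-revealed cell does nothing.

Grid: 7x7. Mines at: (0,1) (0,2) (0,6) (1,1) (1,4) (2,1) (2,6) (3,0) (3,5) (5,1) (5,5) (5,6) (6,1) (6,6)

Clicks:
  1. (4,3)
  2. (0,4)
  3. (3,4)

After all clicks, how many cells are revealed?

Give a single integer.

Answer: 16

Derivation:
Click 1 (4,3) count=0: revealed 15 new [(2,2) (2,3) (2,4) (3,2) (3,3) (3,4) (4,2) (4,3) (4,4) (5,2) (5,3) (5,4) (6,2) (6,3) (6,4)] -> total=15
Click 2 (0,4) count=1: revealed 1 new [(0,4)] -> total=16
Click 3 (3,4) count=1: revealed 0 new [(none)] -> total=16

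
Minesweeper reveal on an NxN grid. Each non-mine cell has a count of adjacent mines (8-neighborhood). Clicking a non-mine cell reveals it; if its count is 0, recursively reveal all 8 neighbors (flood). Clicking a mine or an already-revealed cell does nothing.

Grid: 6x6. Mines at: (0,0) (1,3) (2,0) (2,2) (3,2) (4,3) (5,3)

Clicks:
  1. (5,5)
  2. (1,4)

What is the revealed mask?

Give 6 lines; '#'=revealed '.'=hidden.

Answer: ....##
....##
....##
....##
....##
....##

Derivation:
Click 1 (5,5) count=0: revealed 12 new [(0,4) (0,5) (1,4) (1,5) (2,4) (2,5) (3,4) (3,5) (4,4) (4,5) (5,4) (5,5)] -> total=12
Click 2 (1,4) count=1: revealed 0 new [(none)] -> total=12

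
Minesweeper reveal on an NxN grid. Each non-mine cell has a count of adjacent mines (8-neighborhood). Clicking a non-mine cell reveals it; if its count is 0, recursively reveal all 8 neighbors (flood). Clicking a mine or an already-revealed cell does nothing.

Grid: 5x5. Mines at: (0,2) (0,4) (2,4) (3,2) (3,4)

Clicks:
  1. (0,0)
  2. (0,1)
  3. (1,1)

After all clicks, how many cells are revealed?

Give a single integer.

Answer: 10

Derivation:
Click 1 (0,0) count=0: revealed 10 new [(0,0) (0,1) (1,0) (1,1) (2,0) (2,1) (3,0) (3,1) (4,0) (4,1)] -> total=10
Click 2 (0,1) count=1: revealed 0 new [(none)] -> total=10
Click 3 (1,1) count=1: revealed 0 new [(none)] -> total=10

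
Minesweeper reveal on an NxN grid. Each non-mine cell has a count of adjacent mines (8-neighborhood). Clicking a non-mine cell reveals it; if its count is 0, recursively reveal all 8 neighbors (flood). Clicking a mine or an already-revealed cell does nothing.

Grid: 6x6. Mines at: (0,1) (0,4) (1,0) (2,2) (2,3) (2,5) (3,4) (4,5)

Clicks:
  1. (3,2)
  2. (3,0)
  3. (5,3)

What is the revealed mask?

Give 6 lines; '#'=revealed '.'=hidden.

Click 1 (3,2) count=2: revealed 1 new [(3,2)] -> total=1
Click 2 (3,0) count=0: revealed 15 new [(2,0) (2,1) (3,0) (3,1) (3,3) (4,0) (4,1) (4,2) (4,3) (4,4) (5,0) (5,1) (5,2) (5,3) (5,4)] -> total=16
Click 3 (5,3) count=0: revealed 0 new [(none)] -> total=16

Answer: ......
......
##....
####..
#####.
#####.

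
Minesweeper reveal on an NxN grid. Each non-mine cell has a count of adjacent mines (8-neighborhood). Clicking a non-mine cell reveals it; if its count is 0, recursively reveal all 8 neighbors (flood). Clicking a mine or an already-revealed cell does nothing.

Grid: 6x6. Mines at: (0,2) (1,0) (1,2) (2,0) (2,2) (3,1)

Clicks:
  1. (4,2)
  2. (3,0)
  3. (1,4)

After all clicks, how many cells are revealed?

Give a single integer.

Answer: 26

Derivation:
Click 1 (4,2) count=1: revealed 1 new [(4,2)] -> total=1
Click 2 (3,0) count=2: revealed 1 new [(3,0)] -> total=2
Click 3 (1,4) count=0: revealed 24 new [(0,3) (0,4) (0,5) (1,3) (1,4) (1,5) (2,3) (2,4) (2,5) (3,2) (3,3) (3,4) (3,5) (4,0) (4,1) (4,3) (4,4) (4,5) (5,0) (5,1) (5,2) (5,3) (5,4) (5,5)] -> total=26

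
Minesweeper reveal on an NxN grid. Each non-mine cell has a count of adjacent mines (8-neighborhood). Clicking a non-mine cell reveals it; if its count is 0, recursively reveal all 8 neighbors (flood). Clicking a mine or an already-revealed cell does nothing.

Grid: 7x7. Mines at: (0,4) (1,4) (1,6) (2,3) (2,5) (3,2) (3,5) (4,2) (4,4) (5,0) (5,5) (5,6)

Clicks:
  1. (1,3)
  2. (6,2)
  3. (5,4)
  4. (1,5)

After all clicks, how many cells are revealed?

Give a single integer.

Answer: 10

Derivation:
Click 1 (1,3) count=3: revealed 1 new [(1,3)] -> total=1
Click 2 (6,2) count=0: revealed 8 new [(5,1) (5,2) (5,3) (5,4) (6,1) (6,2) (6,3) (6,4)] -> total=9
Click 3 (5,4) count=2: revealed 0 new [(none)] -> total=9
Click 4 (1,5) count=4: revealed 1 new [(1,5)] -> total=10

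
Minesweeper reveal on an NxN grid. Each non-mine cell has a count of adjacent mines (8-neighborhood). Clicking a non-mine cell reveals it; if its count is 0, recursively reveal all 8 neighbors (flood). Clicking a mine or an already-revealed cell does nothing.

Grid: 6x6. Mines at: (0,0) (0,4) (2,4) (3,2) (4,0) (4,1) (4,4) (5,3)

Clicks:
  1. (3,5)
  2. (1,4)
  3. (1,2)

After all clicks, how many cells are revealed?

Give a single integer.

Click 1 (3,5) count=2: revealed 1 new [(3,5)] -> total=1
Click 2 (1,4) count=2: revealed 1 new [(1,4)] -> total=2
Click 3 (1,2) count=0: revealed 9 new [(0,1) (0,2) (0,3) (1,1) (1,2) (1,3) (2,1) (2,2) (2,3)] -> total=11

Answer: 11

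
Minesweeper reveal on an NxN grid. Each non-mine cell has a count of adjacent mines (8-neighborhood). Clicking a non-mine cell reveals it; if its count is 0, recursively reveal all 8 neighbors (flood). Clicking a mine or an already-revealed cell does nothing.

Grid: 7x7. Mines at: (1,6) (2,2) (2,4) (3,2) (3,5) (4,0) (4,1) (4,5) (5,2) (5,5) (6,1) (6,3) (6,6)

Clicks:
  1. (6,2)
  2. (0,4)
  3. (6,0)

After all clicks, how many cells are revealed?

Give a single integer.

Answer: 18

Derivation:
Click 1 (6,2) count=3: revealed 1 new [(6,2)] -> total=1
Click 2 (0,4) count=0: revealed 16 new [(0,0) (0,1) (0,2) (0,3) (0,4) (0,5) (1,0) (1,1) (1,2) (1,3) (1,4) (1,5) (2,0) (2,1) (3,0) (3,1)] -> total=17
Click 3 (6,0) count=1: revealed 1 new [(6,0)] -> total=18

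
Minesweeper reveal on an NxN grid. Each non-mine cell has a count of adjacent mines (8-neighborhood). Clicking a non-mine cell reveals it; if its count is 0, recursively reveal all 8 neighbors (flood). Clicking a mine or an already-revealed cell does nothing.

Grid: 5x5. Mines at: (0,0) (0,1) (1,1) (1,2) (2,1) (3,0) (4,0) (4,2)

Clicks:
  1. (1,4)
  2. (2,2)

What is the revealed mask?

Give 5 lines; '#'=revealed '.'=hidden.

Click 1 (1,4) count=0: revealed 10 new [(0,3) (0,4) (1,3) (1,4) (2,3) (2,4) (3,3) (3,4) (4,3) (4,4)] -> total=10
Click 2 (2,2) count=3: revealed 1 new [(2,2)] -> total=11

Answer: ...##
...##
..###
...##
...##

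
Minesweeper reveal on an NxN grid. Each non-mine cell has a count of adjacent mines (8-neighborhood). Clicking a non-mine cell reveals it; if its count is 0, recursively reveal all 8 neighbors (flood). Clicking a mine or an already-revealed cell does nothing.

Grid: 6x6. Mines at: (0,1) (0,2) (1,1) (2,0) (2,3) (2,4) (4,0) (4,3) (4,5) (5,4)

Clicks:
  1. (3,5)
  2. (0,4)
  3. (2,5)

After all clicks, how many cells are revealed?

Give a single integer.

Click 1 (3,5) count=2: revealed 1 new [(3,5)] -> total=1
Click 2 (0,4) count=0: revealed 6 new [(0,3) (0,4) (0,5) (1,3) (1,4) (1,5)] -> total=7
Click 3 (2,5) count=1: revealed 1 new [(2,5)] -> total=8

Answer: 8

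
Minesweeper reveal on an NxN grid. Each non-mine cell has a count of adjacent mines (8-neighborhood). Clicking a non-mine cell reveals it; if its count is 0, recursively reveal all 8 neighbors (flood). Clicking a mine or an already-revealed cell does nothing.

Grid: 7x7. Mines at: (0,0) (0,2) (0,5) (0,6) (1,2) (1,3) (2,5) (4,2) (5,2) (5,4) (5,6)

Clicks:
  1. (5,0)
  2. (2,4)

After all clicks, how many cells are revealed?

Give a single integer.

Answer: 13

Derivation:
Click 1 (5,0) count=0: revealed 12 new [(1,0) (1,1) (2,0) (2,1) (3,0) (3,1) (4,0) (4,1) (5,0) (5,1) (6,0) (6,1)] -> total=12
Click 2 (2,4) count=2: revealed 1 new [(2,4)] -> total=13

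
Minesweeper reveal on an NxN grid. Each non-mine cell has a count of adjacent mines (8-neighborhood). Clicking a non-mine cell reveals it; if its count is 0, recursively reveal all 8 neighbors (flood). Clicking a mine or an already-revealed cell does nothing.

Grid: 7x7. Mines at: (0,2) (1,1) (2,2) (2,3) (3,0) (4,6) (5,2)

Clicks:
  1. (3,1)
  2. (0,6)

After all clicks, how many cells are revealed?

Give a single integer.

Click 1 (3,1) count=2: revealed 1 new [(3,1)] -> total=1
Click 2 (0,6) count=0: revealed 14 new [(0,3) (0,4) (0,5) (0,6) (1,3) (1,4) (1,5) (1,6) (2,4) (2,5) (2,6) (3,4) (3,5) (3,6)] -> total=15

Answer: 15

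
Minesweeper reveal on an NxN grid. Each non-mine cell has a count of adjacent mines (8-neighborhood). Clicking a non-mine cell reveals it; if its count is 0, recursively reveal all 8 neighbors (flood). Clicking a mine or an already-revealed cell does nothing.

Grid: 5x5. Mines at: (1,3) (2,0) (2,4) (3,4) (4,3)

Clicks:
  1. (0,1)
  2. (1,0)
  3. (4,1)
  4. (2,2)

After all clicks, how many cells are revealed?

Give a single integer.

Answer: 13

Derivation:
Click 1 (0,1) count=0: revealed 6 new [(0,0) (0,1) (0,2) (1,0) (1,1) (1,2)] -> total=6
Click 2 (1,0) count=1: revealed 0 new [(none)] -> total=6
Click 3 (4,1) count=0: revealed 6 new [(3,0) (3,1) (3,2) (4,0) (4,1) (4,2)] -> total=12
Click 4 (2,2) count=1: revealed 1 new [(2,2)] -> total=13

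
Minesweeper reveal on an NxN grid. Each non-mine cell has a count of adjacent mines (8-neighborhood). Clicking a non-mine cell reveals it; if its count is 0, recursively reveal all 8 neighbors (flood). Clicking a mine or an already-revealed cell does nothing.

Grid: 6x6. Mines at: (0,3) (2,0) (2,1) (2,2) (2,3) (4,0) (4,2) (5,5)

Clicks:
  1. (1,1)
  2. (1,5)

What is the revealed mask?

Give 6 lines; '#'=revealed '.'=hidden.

Answer: ....##
.#..##
....##
....##
....##
......

Derivation:
Click 1 (1,1) count=3: revealed 1 new [(1,1)] -> total=1
Click 2 (1,5) count=0: revealed 10 new [(0,4) (0,5) (1,4) (1,5) (2,4) (2,5) (3,4) (3,5) (4,4) (4,5)] -> total=11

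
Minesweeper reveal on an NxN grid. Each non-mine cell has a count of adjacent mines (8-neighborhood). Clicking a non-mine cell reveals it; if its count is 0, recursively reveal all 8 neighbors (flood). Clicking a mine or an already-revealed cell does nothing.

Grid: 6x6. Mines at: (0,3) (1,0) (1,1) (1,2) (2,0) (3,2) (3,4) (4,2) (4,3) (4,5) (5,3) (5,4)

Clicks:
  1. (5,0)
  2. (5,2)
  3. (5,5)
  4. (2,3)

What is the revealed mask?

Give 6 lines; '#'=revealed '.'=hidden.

Answer: ......
......
...#..
##....
##....
###..#

Derivation:
Click 1 (5,0) count=0: revealed 6 new [(3,0) (3,1) (4,0) (4,1) (5,0) (5,1)] -> total=6
Click 2 (5,2) count=3: revealed 1 new [(5,2)] -> total=7
Click 3 (5,5) count=2: revealed 1 new [(5,5)] -> total=8
Click 4 (2,3) count=3: revealed 1 new [(2,3)] -> total=9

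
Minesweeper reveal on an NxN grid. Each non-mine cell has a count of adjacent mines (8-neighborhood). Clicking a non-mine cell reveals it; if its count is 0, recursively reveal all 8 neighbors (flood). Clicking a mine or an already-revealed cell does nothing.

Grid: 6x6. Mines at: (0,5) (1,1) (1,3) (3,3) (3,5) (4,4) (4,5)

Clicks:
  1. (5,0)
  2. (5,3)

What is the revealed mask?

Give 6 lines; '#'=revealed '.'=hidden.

Click 1 (5,0) count=0: revealed 14 new [(2,0) (2,1) (2,2) (3,0) (3,1) (3,2) (4,0) (4,1) (4,2) (4,3) (5,0) (5,1) (5,2) (5,3)] -> total=14
Click 2 (5,3) count=1: revealed 0 new [(none)] -> total=14

Answer: ......
......
###...
###...
####..
####..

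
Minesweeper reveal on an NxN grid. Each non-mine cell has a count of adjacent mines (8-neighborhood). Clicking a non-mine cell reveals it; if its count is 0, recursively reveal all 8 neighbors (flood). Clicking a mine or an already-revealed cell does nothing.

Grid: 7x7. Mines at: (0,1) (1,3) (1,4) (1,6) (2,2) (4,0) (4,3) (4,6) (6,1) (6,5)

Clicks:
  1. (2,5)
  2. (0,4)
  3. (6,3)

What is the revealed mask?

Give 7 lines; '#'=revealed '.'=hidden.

Click 1 (2,5) count=2: revealed 1 new [(2,5)] -> total=1
Click 2 (0,4) count=2: revealed 1 new [(0,4)] -> total=2
Click 3 (6,3) count=0: revealed 6 new [(5,2) (5,3) (5,4) (6,2) (6,3) (6,4)] -> total=8

Answer: ....#..
.......
.....#.
.......
.......
..###..
..###..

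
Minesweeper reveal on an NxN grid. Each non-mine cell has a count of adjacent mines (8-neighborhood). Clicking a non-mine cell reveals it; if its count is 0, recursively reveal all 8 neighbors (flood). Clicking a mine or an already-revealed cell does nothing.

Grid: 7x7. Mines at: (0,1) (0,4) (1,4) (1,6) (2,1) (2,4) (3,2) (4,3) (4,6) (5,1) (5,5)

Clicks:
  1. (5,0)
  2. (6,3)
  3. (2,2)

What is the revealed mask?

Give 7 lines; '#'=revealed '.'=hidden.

Click 1 (5,0) count=1: revealed 1 new [(5,0)] -> total=1
Click 2 (6,3) count=0: revealed 6 new [(5,2) (5,3) (5,4) (6,2) (6,3) (6,4)] -> total=7
Click 3 (2,2) count=2: revealed 1 new [(2,2)] -> total=8

Answer: .......
.......
..#....
.......
.......
#.###..
..###..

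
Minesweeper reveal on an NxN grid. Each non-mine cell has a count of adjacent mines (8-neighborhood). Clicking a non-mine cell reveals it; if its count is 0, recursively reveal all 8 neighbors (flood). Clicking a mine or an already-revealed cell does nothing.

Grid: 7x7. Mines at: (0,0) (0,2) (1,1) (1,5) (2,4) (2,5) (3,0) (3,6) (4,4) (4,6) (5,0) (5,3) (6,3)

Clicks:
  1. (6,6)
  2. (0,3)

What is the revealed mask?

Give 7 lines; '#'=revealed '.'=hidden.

Click 1 (6,6) count=0: revealed 6 new [(5,4) (5,5) (5,6) (6,4) (6,5) (6,6)] -> total=6
Click 2 (0,3) count=1: revealed 1 new [(0,3)] -> total=7

Answer: ...#...
.......
.......
.......
.......
....###
....###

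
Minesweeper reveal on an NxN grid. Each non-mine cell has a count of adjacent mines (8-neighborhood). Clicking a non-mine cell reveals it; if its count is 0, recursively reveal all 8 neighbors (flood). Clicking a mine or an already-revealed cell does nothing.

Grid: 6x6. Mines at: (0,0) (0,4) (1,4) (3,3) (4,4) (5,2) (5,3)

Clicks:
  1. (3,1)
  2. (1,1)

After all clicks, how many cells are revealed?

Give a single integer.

Click 1 (3,1) count=0: revealed 19 new [(0,1) (0,2) (0,3) (1,0) (1,1) (1,2) (1,3) (2,0) (2,1) (2,2) (2,3) (3,0) (3,1) (3,2) (4,0) (4,1) (4,2) (5,0) (5,1)] -> total=19
Click 2 (1,1) count=1: revealed 0 new [(none)] -> total=19

Answer: 19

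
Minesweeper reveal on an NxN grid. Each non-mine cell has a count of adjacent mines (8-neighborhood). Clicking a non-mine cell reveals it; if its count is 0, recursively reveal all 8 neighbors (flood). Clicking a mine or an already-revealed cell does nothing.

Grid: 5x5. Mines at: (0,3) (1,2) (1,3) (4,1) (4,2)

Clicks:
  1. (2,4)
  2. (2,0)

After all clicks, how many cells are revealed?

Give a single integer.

Answer: 9

Derivation:
Click 1 (2,4) count=1: revealed 1 new [(2,4)] -> total=1
Click 2 (2,0) count=0: revealed 8 new [(0,0) (0,1) (1,0) (1,1) (2,0) (2,1) (3,0) (3,1)] -> total=9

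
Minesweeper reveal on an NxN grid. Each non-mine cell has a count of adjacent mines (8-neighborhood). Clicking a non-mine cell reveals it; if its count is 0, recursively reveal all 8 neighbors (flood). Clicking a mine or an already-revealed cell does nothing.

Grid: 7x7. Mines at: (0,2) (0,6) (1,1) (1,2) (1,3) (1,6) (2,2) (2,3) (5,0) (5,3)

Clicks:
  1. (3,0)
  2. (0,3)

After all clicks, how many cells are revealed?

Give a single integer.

Answer: 7

Derivation:
Click 1 (3,0) count=0: revealed 6 new [(2,0) (2,1) (3,0) (3,1) (4,0) (4,1)] -> total=6
Click 2 (0,3) count=3: revealed 1 new [(0,3)] -> total=7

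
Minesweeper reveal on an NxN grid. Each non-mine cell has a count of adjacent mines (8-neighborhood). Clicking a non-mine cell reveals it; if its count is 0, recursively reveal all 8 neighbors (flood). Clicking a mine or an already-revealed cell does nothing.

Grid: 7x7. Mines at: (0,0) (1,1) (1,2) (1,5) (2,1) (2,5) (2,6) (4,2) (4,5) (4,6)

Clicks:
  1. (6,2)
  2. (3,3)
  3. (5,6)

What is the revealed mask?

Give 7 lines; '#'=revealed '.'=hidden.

Answer: .......
.......
.......
##.#...
##.....
#######
#######

Derivation:
Click 1 (6,2) count=0: revealed 18 new [(3,0) (3,1) (4,0) (4,1) (5,0) (5,1) (5,2) (5,3) (5,4) (5,5) (5,6) (6,0) (6,1) (6,2) (6,3) (6,4) (6,5) (6,6)] -> total=18
Click 2 (3,3) count=1: revealed 1 new [(3,3)] -> total=19
Click 3 (5,6) count=2: revealed 0 new [(none)] -> total=19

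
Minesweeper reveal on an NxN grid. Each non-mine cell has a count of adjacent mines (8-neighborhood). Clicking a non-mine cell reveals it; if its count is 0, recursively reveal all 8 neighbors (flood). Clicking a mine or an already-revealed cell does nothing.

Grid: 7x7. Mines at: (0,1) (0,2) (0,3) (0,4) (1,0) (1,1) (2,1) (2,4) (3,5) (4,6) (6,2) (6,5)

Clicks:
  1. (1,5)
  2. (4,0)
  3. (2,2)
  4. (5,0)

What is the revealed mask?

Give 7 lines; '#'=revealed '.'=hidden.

Click 1 (1,5) count=2: revealed 1 new [(1,5)] -> total=1
Click 2 (4,0) count=0: revealed 17 new [(3,0) (3,1) (3,2) (3,3) (3,4) (4,0) (4,1) (4,2) (4,3) (4,4) (5,0) (5,1) (5,2) (5,3) (5,4) (6,0) (6,1)] -> total=18
Click 3 (2,2) count=2: revealed 1 new [(2,2)] -> total=19
Click 4 (5,0) count=0: revealed 0 new [(none)] -> total=19

Answer: .......
.....#.
..#....
#####..
#####..
#####..
##.....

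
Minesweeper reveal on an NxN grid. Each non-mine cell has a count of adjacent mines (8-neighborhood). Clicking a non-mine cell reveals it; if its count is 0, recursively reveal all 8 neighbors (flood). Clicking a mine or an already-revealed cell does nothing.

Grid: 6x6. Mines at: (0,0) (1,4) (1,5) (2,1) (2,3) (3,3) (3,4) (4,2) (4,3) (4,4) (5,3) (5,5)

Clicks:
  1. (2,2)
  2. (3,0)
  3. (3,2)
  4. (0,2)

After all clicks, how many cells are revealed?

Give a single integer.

Click 1 (2,2) count=3: revealed 1 new [(2,2)] -> total=1
Click 2 (3,0) count=1: revealed 1 new [(3,0)] -> total=2
Click 3 (3,2) count=5: revealed 1 new [(3,2)] -> total=3
Click 4 (0,2) count=0: revealed 6 new [(0,1) (0,2) (0,3) (1,1) (1,2) (1,3)] -> total=9

Answer: 9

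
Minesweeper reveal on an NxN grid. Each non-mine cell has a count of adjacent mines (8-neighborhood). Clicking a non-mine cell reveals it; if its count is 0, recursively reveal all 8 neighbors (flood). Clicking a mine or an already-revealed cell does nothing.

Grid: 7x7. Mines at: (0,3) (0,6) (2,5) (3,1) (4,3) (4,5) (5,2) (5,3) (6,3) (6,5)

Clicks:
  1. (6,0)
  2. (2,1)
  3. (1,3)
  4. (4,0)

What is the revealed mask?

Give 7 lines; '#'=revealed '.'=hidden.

Answer: .......
...#...
.#.....
.......
##.....
##.....
##.....

Derivation:
Click 1 (6,0) count=0: revealed 6 new [(4,0) (4,1) (5,0) (5,1) (6,0) (6,1)] -> total=6
Click 2 (2,1) count=1: revealed 1 new [(2,1)] -> total=7
Click 3 (1,3) count=1: revealed 1 new [(1,3)] -> total=8
Click 4 (4,0) count=1: revealed 0 new [(none)] -> total=8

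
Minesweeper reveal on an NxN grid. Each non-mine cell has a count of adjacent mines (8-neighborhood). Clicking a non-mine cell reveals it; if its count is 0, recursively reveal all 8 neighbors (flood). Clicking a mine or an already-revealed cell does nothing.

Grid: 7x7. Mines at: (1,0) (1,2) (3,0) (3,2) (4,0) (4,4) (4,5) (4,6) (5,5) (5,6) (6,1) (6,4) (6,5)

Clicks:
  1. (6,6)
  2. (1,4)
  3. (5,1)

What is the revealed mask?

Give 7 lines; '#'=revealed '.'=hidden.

Click 1 (6,6) count=3: revealed 1 new [(6,6)] -> total=1
Click 2 (1,4) count=0: revealed 16 new [(0,3) (0,4) (0,5) (0,6) (1,3) (1,4) (1,5) (1,6) (2,3) (2,4) (2,5) (2,6) (3,3) (3,4) (3,5) (3,6)] -> total=17
Click 3 (5,1) count=2: revealed 1 new [(5,1)] -> total=18

Answer: ...####
...####
...####
...####
.......
.#.....
......#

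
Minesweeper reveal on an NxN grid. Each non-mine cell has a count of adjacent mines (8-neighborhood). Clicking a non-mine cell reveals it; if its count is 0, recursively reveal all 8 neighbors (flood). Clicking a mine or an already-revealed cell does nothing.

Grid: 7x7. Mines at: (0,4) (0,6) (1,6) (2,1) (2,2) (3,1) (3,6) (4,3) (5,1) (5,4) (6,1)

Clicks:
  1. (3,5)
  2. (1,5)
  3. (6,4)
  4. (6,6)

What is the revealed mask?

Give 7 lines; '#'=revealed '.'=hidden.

Click 1 (3,5) count=1: revealed 1 new [(3,5)] -> total=1
Click 2 (1,5) count=3: revealed 1 new [(1,5)] -> total=2
Click 3 (6,4) count=1: revealed 1 new [(6,4)] -> total=3
Click 4 (6,6) count=0: revealed 6 new [(4,5) (4,6) (5,5) (5,6) (6,5) (6,6)] -> total=9

Answer: .......
.....#.
.......
.....#.
.....##
.....##
....###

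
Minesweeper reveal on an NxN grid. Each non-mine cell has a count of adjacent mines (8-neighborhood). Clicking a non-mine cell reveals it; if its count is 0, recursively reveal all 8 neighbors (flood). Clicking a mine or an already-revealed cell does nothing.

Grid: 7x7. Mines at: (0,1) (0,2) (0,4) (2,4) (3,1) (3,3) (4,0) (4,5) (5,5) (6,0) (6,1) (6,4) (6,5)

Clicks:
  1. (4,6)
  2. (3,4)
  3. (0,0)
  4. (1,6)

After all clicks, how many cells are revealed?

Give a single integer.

Click 1 (4,6) count=2: revealed 1 new [(4,6)] -> total=1
Click 2 (3,4) count=3: revealed 1 new [(3,4)] -> total=2
Click 3 (0,0) count=1: revealed 1 new [(0,0)] -> total=3
Click 4 (1,6) count=0: revealed 8 new [(0,5) (0,6) (1,5) (1,6) (2,5) (2,6) (3,5) (3,6)] -> total=11

Answer: 11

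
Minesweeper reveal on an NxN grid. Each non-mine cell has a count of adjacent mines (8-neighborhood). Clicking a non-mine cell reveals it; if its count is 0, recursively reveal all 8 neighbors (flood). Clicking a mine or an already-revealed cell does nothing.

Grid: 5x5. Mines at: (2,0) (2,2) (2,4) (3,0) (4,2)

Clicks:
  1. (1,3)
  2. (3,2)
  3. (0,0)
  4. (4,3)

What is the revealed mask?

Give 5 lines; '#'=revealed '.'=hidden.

Click 1 (1,3) count=2: revealed 1 new [(1,3)] -> total=1
Click 2 (3,2) count=2: revealed 1 new [(3,2)] -> total=2
Click 3 (0,0) count=0: revealed 9 new [(0,0) (0,1) (0,2) (0,3) (0,4) (1,0) (1,1) (1,2) (1,4)] -> total=11
Click 4 (4,3) count=1: revealed 1 new [(4,3)] -> total=12

Answer: #####
#####
.....
..#..
...#.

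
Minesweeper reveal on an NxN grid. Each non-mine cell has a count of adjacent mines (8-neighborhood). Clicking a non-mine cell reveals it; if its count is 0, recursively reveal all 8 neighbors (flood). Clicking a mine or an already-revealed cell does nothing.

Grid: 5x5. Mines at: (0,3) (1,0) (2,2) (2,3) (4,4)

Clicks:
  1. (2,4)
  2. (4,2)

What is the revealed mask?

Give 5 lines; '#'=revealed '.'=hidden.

Answer: .....
.....
##..#
####.
####.

Derivation:
Click 1 (2,4) count=1: revealed 1 new [(2,4)] -> total=1
Click 2 (4,2) count=0: revealed 10 new [(2,0) (2,1) (3,0) (3,1) (3,2) (3,3) (4,0) (4,1) (4,2) (4,3)] -> total=11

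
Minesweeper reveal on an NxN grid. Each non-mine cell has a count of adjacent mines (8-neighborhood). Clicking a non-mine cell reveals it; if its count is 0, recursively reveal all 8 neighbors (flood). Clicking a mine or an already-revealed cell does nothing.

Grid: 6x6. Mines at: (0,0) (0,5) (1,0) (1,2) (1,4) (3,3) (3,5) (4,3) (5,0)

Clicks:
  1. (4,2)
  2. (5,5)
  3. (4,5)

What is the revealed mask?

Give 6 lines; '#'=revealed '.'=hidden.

Click 1 (4,2) count=2: revealed 1 new [(4,2)] -> total=1
Click 2 (5,5) count=0: revealed 4 new [(4,4) (4,5) (5,4) (5,5)] -> total=5
Click 3 (4,5) count=1: revealed 0 new [(none)] -> total=5

Answer: ......
......
......
......
..#.##
....##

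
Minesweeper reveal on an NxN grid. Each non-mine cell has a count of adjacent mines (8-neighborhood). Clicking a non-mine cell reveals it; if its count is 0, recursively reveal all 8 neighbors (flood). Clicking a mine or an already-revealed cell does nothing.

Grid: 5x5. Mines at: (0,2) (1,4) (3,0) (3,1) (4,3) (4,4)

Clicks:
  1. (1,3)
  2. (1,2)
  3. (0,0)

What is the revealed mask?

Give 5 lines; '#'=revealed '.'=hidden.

Click 1 (1,3) count=2: revealed 1 new [(1,3)] -> total=1
Click 2 (1,2) count=1: revealed 1 new [(1,2)] -> total=2
Click 3 (0,0) count=0: revealed 6 new [(0,0) (0,1) (1,0) (1,1) (2,0) (2,1)] -> total=8

Answer: ##...
####.
##...
.....
.....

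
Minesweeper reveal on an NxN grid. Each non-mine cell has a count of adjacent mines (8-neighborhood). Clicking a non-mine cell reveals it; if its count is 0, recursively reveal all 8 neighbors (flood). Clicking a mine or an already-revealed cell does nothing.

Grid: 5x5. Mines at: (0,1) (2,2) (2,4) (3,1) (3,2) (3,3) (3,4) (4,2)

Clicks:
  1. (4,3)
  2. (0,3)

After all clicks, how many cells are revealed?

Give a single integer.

Click 1 (4,3) count=4: revealed 1 new [(4,3)] -> total=1
Click 2 (0,3) count=0: revealed 6 new [(0,2) (0,3) (0,4) (1,2) (1,3) (1,4)] -> total=7

Answer: 7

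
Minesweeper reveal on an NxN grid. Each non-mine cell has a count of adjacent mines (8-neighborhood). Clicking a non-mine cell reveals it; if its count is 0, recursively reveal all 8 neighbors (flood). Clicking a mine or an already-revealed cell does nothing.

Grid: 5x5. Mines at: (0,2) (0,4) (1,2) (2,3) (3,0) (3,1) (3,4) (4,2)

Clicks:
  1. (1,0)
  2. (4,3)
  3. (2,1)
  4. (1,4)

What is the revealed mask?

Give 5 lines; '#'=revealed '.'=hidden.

Answer: ##...
##..#
##...
.....
...#.

Derivation:
Click 1 (1,0) count=0: revealed 6 new [(0,0) (0,1) (1,0) (1,1) (2,0) (2,1)] -> total=6
Click 2 (4,3) count=2: revealed 1 new [(4,3)] -> total=7
Click 3 (2,1) count=3: revealed 0 new [(none)] -> total=7
Click 4 (1,4) count=2: revealed 1 new [(1,4)] -> total=8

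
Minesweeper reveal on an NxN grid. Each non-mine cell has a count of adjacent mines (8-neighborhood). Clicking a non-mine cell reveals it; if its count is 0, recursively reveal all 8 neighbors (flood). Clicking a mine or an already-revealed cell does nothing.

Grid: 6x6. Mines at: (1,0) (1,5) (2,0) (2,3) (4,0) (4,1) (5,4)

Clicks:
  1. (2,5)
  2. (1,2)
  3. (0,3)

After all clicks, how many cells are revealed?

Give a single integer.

Click 1 (2,5) count=1: revealed 1 new [(2,5)] -> total=1
Click 2 (1,2) count=1: revealed 1 new [(1,2)] -> total=2
Click 3 (0,3) count=0: revealed 7 new [(0,1) (0,2) (0,3) (0,4) (1,1) (1,3) (1,4)] -> total=9

Answer: 9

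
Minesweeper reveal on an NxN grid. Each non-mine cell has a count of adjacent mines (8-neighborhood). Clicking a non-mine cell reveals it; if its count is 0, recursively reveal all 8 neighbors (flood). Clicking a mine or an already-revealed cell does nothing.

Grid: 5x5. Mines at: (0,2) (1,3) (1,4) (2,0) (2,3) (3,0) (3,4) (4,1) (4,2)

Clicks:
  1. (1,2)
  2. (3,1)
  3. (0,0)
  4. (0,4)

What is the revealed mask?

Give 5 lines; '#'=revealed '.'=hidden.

Click 1 (1,2) count=3: revealed 1 new [(1,2)] -> total=1
Click 2 (3,1) count=4: revealed 1 new [(3,1)] -> total=2
Click 3 (0,0) count=0: revealed 4 new [(0,0) (0,1) (1,0) (1,1)] -> total=6
Click 4 (0,4) count=2: revealed 1 new [(0,4)] -> total=7

Answer: ##..#
###..
.....
.#...
.....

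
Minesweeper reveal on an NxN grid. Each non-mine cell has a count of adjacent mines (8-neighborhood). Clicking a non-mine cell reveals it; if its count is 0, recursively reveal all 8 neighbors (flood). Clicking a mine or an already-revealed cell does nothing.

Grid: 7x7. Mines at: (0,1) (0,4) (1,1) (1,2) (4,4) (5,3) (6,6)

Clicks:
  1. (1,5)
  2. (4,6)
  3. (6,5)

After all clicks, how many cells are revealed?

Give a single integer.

Click 1 (1,5) count=1: revealed 1 new [(1,5)] -> total=1
Click 2 (4,6) count=0: revealed 17 new [(0,5) (0,6) (1,3) (1,4) (1,6) (2,3) (2,4) (2,5) (2,6) (3,3) (3,4) (3,5) (3,6) (4,5) (4,6) (5,5) (5,6)] -> total=18
Click 3 (6,5) count=1: revealed 1 new [(6,5)] -> total=19

Answer: 19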